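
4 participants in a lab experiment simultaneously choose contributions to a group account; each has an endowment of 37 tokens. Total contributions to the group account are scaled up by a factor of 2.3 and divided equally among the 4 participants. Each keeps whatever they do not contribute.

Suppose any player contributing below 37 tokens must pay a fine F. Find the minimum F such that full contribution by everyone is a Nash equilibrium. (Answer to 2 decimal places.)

Given the others contribute fully, the best deviation is to contribute 0 (any partial contribution still incurs the fine and gives up units whose private return 0.5750 is below 1).
Deviating from 37 to 0 saves 37 tokens but forfeits the deviator's share of the drop in the group account: 2.3/4 × 37 = 21.27.
So the deviation gain is 37 − 21.27 = 15.73, and the fine must be at least 15.73 tokens to wipe it out.

15.73 tokens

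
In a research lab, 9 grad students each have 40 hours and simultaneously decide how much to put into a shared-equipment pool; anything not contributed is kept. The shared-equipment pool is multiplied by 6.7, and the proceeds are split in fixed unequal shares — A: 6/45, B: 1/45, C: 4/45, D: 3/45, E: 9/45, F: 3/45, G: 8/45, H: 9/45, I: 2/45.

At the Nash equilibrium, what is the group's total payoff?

For player j, contributing a unit is worthwhile iff 6.7 × (j's share) ≥ 1, i.e. iff j's share is at least 0.1493.
E, G and H are above the threshold, contributing 40 each; the remaining 6 contribute 0. Total contributed: 120.
The shared-equipment pool pays out 6.7 × 120 = 804.00 in total (split across the unequal shares, but the aggregate is all that matters for the group sum).
The 6 free-riders keep 40 each, adding 240. Group total = 240 + 804.00 = 1044.00.

1044.00 hours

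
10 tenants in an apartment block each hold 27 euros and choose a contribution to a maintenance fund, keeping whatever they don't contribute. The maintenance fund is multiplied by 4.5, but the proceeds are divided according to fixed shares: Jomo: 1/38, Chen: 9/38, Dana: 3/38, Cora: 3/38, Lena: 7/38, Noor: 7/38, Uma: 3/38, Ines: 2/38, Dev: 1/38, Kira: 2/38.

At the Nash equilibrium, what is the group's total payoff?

364.50 euros

For player j, contributing a unit is worthwhile iff 4.5 × (j's share) ≥ 1, i.e. iff j's share is at least 0.2222.
Only Chen (9/38) clears that bar, contributing 27; the remaining 9 contribute 0. Total contributed: 27.
The maintenance fund pays out 4.5 × 27 = 121.50 in total (split across the unequal shares, but the aggregate is all that matters for the group sum).
The 9 free-riders keep 27 each, adding 243. Group total = 243 + 121.50 = 364.50.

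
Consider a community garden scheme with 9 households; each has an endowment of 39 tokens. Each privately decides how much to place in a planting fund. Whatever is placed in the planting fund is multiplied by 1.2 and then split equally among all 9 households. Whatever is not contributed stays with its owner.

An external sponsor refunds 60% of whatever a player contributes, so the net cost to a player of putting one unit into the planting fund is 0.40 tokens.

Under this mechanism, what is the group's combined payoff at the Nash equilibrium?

With the mechanism, a contributed unit returns (1.2/9) / 0.40 = 0.3333 per unit of net cost — still below 1 — so contributing 0 remains dominant for every player.
At the Nash equilibrium no one contributes; group total payoff = 9 × 39 = 351.

351.00 tokens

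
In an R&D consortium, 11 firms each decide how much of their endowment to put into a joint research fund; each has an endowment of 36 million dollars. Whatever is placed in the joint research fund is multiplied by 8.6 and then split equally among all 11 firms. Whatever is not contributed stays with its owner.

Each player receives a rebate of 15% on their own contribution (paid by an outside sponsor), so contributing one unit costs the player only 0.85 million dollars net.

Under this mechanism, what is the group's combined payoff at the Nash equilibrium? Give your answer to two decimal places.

With the mechanism, a contributed unit returns (8.6/11) / 0.85 = 0.9198 per unit of net cost — still below 1 — so contributing 0 remains dominant for every player.
At the Nash equilibrium no one contributes; group total payoff = 11 × 36 = 396.

396.00 million dollars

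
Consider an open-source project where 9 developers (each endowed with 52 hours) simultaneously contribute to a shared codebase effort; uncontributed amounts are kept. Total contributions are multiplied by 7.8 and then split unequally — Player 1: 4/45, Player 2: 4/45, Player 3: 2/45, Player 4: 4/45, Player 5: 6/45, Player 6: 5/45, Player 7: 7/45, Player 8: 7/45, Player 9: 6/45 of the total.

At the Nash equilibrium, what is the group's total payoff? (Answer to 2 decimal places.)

For player j, contributing a unit is worthwhile iff 7.8 × (j's share) ≥ 1, i.e. iff j's share is at least 0.1282.
Player 5, Player 7, Player 8 and Player 9 clear that bar, contributing 52 each; the remaining 5 contribute 0. Total contributed: 208.
The shared codebase effort pays out 7.8 × 208 = 1622.40 in total (split across the unequal shares, but the aggregate is all that matters for the group sum).
The 5 free-riders keep 52 each, adding 260. Group total = 260 + 1622.40 = 1882.40.

1882.40 hours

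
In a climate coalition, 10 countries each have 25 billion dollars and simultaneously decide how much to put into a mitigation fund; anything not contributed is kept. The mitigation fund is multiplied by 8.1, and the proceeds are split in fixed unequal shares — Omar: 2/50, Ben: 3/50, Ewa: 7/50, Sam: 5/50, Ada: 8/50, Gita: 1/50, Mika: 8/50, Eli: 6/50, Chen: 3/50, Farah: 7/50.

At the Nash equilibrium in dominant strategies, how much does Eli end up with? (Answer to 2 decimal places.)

122.20 billion dollars

For player j, contributing a unit is worthwhile iff 8.1 × (j's share) ≥ 1, i.e. iff j's share is at least 0.1235.
Ewa, Ada, Mika and Farah clear that bar, contributing 25 each; the remaining 6 contribute 0. Total contributed: 100.
Eli keeps 25 and receives 8.1 × 100 × 6/50 = 97.20 from the mitigation fund, for a payoff of 122.20.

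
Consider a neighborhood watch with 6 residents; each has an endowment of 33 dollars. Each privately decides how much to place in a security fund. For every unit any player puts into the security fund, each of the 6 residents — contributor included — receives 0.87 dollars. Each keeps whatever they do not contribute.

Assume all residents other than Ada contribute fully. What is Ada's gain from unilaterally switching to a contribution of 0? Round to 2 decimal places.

Switching from a contribution of 33 to 0 lets Ada keep an extra 33 dollars, but lowers the security fund by 33, which costs Ada their own share of that drop: 0.87 × 33 = 28.71.
Net gain = 33 − 28.71 = 4.29. The private return per contributed unit (0.87) is below 1, so free-riding is indeed the best response regardless of what the others do.

4.29 dollars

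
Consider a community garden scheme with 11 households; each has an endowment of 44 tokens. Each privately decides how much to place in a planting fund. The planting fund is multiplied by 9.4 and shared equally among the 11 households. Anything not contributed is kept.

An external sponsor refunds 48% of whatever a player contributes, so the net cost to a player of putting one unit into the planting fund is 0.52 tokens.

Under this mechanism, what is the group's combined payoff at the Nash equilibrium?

4781.92 tokens

The effective private return per unit is now (9.4/11) / 0.52 = 1.6434 > 1, so every player's dominant strategy flips to full contribution.
At the Nash equilibrium everyone contributes 44. Group total payoff = 11 × (44 × 0.48 + 9.4 × 44) = 4781.92.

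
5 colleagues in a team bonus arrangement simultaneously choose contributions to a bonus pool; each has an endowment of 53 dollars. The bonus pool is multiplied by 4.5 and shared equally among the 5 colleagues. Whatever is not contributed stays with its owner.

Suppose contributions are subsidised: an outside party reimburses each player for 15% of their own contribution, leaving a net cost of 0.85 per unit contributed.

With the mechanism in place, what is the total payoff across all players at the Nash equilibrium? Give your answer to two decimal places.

1232.25 dollars

With the mechanism, a contributed unit returns (4.5/5) / 0.85 = 1.0588 per unit of net cost to the contributor — now above 1 — so contributing fully is weakly dominant for every player.
At the Nash equilibrium everyone contributes 53. Group total payoff = 5 × (53 × 0.15 + 4.5 × 53) = 1232.25.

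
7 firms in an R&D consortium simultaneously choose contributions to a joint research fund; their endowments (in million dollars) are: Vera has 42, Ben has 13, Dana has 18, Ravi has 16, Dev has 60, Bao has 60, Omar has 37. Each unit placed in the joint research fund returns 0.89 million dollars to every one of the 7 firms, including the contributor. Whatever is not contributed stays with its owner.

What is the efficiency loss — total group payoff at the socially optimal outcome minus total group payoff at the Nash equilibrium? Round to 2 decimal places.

The private return per contributed unit is 0.89 < 1 for everyone, so the Nash equilibrium is zero contribution and the group total is Σ E_j = 42 + 13 + 18 + 16 + 60 + 60 + 37 = 246.
Each contributed unit returns 6.230 to the group, so the social optimum is full contribution by everyone: group total = 6.230 × 246 = 1532.58.
Efficiency loss = (6.230 − 1) × 246 = 1286.58.

1286.58 million dollars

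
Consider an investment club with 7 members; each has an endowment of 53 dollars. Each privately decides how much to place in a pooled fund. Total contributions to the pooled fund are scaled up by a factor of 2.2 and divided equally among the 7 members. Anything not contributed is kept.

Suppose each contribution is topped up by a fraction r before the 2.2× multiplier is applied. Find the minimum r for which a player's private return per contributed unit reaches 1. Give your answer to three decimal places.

With matching at rate r, one contributed unit becomes (1 + r) in the pooled fund and returns 2.2 × (1 + r) / 7 to the contributor.
Setting this equal to 1: 1 + r = 7/2.2 = 3.1818.
So the minimum matching rate is r = 3.1818 − 1 = 2.182.

2.182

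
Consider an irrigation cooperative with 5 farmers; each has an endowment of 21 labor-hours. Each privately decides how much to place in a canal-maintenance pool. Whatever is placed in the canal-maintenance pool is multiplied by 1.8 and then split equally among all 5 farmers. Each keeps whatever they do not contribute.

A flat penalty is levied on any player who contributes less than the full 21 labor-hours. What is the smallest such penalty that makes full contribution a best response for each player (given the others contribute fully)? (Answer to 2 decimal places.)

Given the others contribute fully, the best deviation is to contribute 0 (any partial contribution still incurs the fine and gives up units whose private return 0.3600 is below 1).
Deviating from 21 to 0 saves 21 labor-hours but forfeits the deviator's share of the drop in the canal-maintenance pool: 1.8/5 × 21 = 7.56.
So the deviation gain is 21 − 7.56 = 13.44, and the fine must be at least 13.44 labor-hours to wipe it out.

13.44 labor-hours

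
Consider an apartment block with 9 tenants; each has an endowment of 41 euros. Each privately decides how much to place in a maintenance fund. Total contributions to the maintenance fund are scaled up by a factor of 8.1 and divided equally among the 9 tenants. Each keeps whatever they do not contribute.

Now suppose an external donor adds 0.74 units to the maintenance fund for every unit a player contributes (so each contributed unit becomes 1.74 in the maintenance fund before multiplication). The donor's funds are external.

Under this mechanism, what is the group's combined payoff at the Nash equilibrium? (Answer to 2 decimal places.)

Under the mechanism each unit contributed yields 8.1 × 1.74 / 9 = 1.5660 back to its contributor per unit of net cost, which exceeds 1, making full contribution the dominant choice for everyone.
So the Nash equilibrium is full contribution by all 9; the group earns 8.1 × 1.74 × 369 = 5200.69.

5200.69 euros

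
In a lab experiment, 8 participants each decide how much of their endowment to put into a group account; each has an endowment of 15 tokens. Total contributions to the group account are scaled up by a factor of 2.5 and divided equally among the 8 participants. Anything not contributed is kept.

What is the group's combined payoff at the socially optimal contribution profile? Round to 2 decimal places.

Each contributed unit returns 2.500 to the group as a whole (0.3125 to each of 8 players), which exceeds 1, so the social optimum is full contribution: group total = 2.500 × 120 = 300.00.

300.00 tokens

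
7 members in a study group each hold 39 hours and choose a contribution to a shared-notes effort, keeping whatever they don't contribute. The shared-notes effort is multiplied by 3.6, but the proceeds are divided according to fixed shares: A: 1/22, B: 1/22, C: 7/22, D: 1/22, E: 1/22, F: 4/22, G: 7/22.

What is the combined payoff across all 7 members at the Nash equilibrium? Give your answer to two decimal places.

475.80 hours

Each unit j contributes comes back to j as 3.6 × (j's share), so j prefers to contribute only if that share exceeds 1/3.6 = 0.2778; otherwise keeping the unit dominates.
The shares above 0.2778 belong to C and G, contributing 39 each; the remaining 5 contribute 0. Total contributed: 78.
The shared-notes effort pays out 3.6 × 78 = 280.80 in total (split across the unequal shares, but the aggregate is all that matters for the group sum).
The 5 free-riders keep 39 each, adding 195. Group total = 195 + 280.80 = 475.80.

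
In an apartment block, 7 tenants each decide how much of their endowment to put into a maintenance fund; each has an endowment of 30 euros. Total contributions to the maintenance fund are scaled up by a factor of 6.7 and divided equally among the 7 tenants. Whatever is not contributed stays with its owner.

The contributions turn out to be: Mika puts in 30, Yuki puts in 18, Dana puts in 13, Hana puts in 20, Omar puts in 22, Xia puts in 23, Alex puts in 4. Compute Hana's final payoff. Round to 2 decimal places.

134.43 euros

Total contributed: 30 + 18 + 13 + 20 + 22 + 23 + 4 = 130.
Each receives 6.7 × 130 / 7 = 124.43 from the maintenance fund.
Hana keeps 30 − 20 = 10, so Hana's payoff is 10 + 124.43 = 134.43.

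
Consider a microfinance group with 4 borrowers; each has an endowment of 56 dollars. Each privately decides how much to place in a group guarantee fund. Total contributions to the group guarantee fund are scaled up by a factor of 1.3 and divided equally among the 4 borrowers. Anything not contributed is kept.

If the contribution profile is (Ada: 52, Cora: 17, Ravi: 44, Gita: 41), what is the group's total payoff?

Total contributed: 52 + 17 + 44 + 41 = 154; total kept: 4 × 56 − 154 = 70.
The group guarantee fund pays out 1.3 × 154 = 200.20 in aggregate.
Group total = 70 + 200.20 = 270.20.

270.20 dollars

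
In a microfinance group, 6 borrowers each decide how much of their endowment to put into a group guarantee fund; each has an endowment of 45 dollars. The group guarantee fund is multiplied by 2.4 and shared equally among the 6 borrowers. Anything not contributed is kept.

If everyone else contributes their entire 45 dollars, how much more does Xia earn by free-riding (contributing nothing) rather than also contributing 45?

27.00 dollars

Switching from a contribution of 45 to 0 lets Xia keep an extra 45 dollars, but lowers the group guarantee fund by 45, which costs Xia their own share of that drop: 2.4/6 × 45 = 18.00.
Net gain = 45 − 18.00 = 27.00. The private return per contributed unit (0.4000) is below 1, so free-riding is indeed the best response regardless of what the others do.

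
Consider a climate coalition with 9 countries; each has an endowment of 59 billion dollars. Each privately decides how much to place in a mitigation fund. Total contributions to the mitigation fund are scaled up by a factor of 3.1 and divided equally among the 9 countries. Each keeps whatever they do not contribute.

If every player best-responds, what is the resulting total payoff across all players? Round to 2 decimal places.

531.00 billion dollars

Each contributed unit returns 3.1/9 = 0.3444 to its contributor — below 1 — so contributing 0 is dominant for every player. At the Nash equilibrium everyone keeps their 59, and the group total is 9 × 59 = 531.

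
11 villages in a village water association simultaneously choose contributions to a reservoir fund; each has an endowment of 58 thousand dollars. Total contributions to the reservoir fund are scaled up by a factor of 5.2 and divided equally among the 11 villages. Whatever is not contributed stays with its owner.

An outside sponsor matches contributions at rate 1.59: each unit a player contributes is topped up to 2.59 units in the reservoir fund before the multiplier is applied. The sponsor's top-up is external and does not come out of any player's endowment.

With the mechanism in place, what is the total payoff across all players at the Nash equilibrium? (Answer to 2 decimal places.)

The effective private return per unit is now 5.2 × 2.59 / 11 = 1.2244 > 1, so every player's dominant strategy flips to full contribution.
So the Nash equilibrium is full contribution by all 11; the group earns 5.2 × 2.59 × 638 = 8592.58.

8592.58 thousand dollars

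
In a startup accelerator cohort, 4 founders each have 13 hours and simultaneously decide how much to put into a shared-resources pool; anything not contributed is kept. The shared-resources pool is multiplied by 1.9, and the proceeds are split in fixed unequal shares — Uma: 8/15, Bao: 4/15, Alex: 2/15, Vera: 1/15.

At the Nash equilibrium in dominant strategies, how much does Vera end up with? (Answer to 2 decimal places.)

14.65 hours

Each unit j contributes comes back to j as 1.9 × (j's share), so j prefers to contribute only if that share exceeds 1/1.9 = 0.5263; otherwise keeping the unit dominates.
Only Uma (8/15) clears that bar, contributing 13; the remaining 3 contribute 0. Total contributed: 13.
Vera keeps 13 and receives 1.9 × 13 × 1/15 = 1.65 from the shared-resources pool, for a payoff of 14.65.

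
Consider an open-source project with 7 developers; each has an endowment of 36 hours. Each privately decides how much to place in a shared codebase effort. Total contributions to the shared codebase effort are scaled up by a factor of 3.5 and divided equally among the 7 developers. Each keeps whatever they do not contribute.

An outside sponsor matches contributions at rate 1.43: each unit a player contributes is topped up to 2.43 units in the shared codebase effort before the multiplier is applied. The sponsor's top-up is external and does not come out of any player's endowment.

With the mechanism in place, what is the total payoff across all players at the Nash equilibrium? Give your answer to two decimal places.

2143.26 hours

With the mechanism, a contributed unit returns 3.5 × 2.43 / 7 = 1.2150 per unit of net cost to the contributor — now above 1 — so contributing fully is weakly dominant for every player.
So the Nash equilibrium is full contribution by all 7; the group earns 3.5 × 2.43 × 252 = 2143.26.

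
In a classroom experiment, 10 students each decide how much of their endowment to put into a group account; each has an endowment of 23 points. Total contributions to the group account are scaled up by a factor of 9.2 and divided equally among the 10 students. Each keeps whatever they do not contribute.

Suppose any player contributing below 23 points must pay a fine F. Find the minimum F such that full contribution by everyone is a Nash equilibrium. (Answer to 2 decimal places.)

1.84 points

Given the others contribute fully, the best deviation is to contribute 0 (any partial contribution still incurs the fine and gives up units whose private return 0.9200 is below 1).
Deviating from 23 to 0 saves 23 points but forfeits the deviator's share of the drop in the group account: 9.2/10 × 23 = 21.16.
So the deviation gain is 23 − 21.16 = 1.84, and the fine must be at least 1.84 points to wipe it out.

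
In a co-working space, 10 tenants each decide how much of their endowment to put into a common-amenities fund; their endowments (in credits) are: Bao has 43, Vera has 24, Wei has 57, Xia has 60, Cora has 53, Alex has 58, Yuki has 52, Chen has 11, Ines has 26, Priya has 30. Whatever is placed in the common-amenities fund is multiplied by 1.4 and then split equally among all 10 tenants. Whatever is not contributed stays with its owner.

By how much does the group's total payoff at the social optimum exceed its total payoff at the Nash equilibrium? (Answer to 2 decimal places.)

The private return per contributed unit is 1.4/10 = 0.1400 < 1 for every player regardless of endowment, so the Nash equilibrium is zero contribution and the group total is Σ E_j = 43 + 24 + 57 + 60 + 53 + 58 + 52 + 11 + 26 + 30 = 414.
Each contributed unit returns 1.400 to the group, so the social optimum is full contribution by everyone: group total = 1.400 × 414 = 579.60.
Efficiency loss = (1.400 − 1) × 414 = 165.60.

165.60 credits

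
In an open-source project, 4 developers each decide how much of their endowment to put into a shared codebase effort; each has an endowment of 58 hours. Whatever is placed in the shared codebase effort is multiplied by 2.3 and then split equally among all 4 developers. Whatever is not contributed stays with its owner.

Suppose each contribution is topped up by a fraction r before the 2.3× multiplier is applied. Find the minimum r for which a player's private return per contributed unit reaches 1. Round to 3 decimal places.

0.739

With matching at rate r, one contributed unit becomes (1 + r) in the shared codebase effort and returns 2.3 × (1 + r) / 4 to the contributor.
Setting this equal to 1: 1 + r = 4/2.3 = 1.7391.
So the minimum matching rate is r = 1.7391 − 1 = 0.739.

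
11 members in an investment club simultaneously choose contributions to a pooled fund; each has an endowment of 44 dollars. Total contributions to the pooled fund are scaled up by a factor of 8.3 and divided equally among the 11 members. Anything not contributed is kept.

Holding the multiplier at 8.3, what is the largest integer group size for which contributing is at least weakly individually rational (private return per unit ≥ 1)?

8

Private return per unit is 8.3/(group size), which is ≥ 1 whenever the group size is ≤ 8.3.
The largest such integer is 8.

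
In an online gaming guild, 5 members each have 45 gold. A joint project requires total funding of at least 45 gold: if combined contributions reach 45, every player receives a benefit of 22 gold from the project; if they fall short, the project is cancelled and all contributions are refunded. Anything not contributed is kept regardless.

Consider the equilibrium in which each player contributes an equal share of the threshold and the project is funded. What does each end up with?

Equal share of the threshold: 45/5 = 9.
At this profile no one gains by cutting their contribution: any cut drops the total below 45, the project is cancelled, contributions are refunded, and the deviator ends with 45, which is less than 45 − 9 + 22 = 58. Contributing more than 9 just wastes the excess. So contributing exactly 9 is a best response.
Each player's payoff: 45 − 9 + 22 = 58.

58 gold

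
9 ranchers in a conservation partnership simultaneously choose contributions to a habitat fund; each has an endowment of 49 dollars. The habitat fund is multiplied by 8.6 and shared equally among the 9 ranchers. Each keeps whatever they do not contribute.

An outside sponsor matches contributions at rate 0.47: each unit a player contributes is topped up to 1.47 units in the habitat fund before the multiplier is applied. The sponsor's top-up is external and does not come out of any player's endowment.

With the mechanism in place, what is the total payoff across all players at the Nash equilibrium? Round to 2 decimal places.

5575.12 dollars

Under the mechanism each unit contributed yields 8.6 × 1.47 / 9 = 1.4047 back to its contributor per unit of net cost, which exceeds 1, making full contribution the dominant choice for everyone.
At the Nash equilibrium everyone contributes 49. Group total payoff = 8.6 × 1.47 × 441 = 5575.12.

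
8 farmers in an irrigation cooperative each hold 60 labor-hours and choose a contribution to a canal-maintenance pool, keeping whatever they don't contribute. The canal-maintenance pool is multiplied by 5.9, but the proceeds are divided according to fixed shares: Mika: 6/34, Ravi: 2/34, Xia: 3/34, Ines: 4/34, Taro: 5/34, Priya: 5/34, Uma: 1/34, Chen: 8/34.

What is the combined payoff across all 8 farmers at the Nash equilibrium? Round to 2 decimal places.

For player j, contributing a unit is worthwhile iff 5.9 × (j's share) ≥ 1, i.e. iff j's share is at least 0.1695.
Mika and Chen clear that bar, contributing 60 each; the remaining 6 contribute 0. Total contributed: 120.
The canal-maintenance pool pays out 5.9 × 120 = 708.00 in total (split across the unequal shares, but the aggregate is all that matters for the group sum).
The 6 free-riders keep 60 each, adding 360. Group total = 360 + 708.00 = 1068.00.

1068.00 labor-hours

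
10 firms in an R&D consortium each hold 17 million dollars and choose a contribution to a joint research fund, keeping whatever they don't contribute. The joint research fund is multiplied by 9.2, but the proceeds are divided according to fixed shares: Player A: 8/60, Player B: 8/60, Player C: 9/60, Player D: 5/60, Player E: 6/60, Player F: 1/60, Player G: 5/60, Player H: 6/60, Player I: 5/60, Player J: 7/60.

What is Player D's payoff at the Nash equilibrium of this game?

A player with share s gets back 9.2·s per unit contributed, so full contribution is dominant for anyone with s > 1/9.2 = 0.1087 and zero contribution is dominant for anyone below.
Player A, Player B, Player C and Player J are above the threshold, contributing 17 each; the remaining 6 contribute 0. Total contributed: 68.
Player D keeps 17 and receives 9.2 × 68 × 5/60 = 52.13 from the joint research fund, for a payoff of 69.13.

69.13 million dollars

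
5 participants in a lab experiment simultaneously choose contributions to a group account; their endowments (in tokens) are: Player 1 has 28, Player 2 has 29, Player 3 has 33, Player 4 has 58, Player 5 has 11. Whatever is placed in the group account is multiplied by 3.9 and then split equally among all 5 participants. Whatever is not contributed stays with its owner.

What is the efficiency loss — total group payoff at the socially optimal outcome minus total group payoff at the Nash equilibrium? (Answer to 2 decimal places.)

461.10 tokens

The private return per contributed unit is 3.9/5 = 0.7800 < 1 for every player regardless of endowment, so the Nash equilibrium is zero contribution and the group total is Σ E_j = 28 + 29 + 33 + 58 + 11 = 159.
Each contributed unit returns 3.900 to the group, so the social optimum is full contribution by everyone: group total = 3.900 × 159 = 620.10.
Efficiency loss = (3.900 − 1) × 159 = 461.10.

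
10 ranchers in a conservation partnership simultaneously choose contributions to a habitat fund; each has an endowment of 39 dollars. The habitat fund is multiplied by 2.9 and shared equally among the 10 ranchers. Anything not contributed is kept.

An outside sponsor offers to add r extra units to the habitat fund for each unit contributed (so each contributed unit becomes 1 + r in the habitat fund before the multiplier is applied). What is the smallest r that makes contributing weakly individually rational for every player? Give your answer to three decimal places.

With matching at rate r, one contributed unit becomes (1 + r) in the habitat fund and returns 2.9 × (1 + r) / 10 to the contributor.
Setting this equal to 1: 1 + r = 10/2.9 = 3.4483.
So the minimum matching rate is r = 3.4483 − 1 = 2.448.

2.448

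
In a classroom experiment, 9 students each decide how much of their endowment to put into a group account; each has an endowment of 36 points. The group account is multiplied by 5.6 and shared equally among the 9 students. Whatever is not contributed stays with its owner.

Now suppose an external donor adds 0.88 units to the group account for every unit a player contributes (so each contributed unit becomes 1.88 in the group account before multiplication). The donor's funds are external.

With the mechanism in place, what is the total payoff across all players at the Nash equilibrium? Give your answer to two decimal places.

Under the mechanism each unit contributed yields 5.6 × 1.88 / 9 = 1.1698 back to its contributor per unit of net cost, which exceeds 1, making full contribution the dominant choice for everyone.
So the Nash equilibrium is full contribution by all 9; the group earns 5.6 × 1.88 × 324 = 3411.07.

3411.07 points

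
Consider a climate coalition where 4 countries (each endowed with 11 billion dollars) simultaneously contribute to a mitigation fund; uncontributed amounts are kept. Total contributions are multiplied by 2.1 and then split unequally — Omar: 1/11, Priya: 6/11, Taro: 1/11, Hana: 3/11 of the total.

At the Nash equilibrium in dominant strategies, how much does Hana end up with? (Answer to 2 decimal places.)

Player j's private return per contributed unit is 2.1 × (j's share). Contributing is weakly dominant for j when that share is at least 1/2.1 = 0.4762, and contributing 0 is dominant otherwise.
Only Priya (6/11) clears that bar, contributing 11; the remaining 3 contribute 0. Total contributed: 11.
Hana keeps 11 and receives 2.1 × 11 × 3/11 = 6.30 from the mitigation fund, for a payoff of 17.30.

17.30 billion dollars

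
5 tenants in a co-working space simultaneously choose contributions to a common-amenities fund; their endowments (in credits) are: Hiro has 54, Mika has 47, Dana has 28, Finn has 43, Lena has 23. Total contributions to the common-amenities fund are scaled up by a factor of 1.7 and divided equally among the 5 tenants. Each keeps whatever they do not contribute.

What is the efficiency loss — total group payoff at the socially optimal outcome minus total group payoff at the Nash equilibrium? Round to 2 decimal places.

136.50 credits

The private return per contributed unit is 1.7/5 = 0.3400 < 1 for every player regardless of endowment, so the Nash equilibrium is zero contribution and the group total is Σ E_j = 54 + 47 + 28 + 43 + 23 = 195.
Each contributed unit returns 1.700 to the group, so the social optimum is full contribution by everyone: group total = 1.700 × 195 = 331.50.
Efficiency loss = (1.700 − 1) × 195 = 136.50.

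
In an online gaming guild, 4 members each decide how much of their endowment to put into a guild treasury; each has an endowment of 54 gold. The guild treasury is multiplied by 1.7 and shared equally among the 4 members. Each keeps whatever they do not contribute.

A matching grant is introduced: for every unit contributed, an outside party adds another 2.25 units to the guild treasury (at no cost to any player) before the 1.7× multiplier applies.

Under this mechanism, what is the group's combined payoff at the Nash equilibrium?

Under the mechanism each unit contributed yields 1.7 × 3.25 / 4 = 1.3813 back to its contributor per unit of net cost, which exceeds 1, making full contribution the dominant choice for everyone.
So the Nash equilibrium is full contribution by all 4; the group earns 1.7 × 3.25 × 216 = 1193.40.

1193.40 gold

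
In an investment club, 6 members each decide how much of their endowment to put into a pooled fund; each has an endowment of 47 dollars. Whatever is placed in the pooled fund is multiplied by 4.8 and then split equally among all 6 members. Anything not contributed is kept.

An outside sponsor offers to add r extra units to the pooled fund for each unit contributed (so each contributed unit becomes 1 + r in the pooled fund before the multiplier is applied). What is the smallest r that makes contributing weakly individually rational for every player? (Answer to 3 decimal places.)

With matching at rate r, one contributed unit becomes (1 + r) in the pooled fund and returns 4.8 × (1 + r) / 6 to the contributor.
Setting this equal to 1: 1 + r = 6/4.8 = 1.2500.
So the minimum matching rate is r = 1.2500 − 1 = 0.250.

0.250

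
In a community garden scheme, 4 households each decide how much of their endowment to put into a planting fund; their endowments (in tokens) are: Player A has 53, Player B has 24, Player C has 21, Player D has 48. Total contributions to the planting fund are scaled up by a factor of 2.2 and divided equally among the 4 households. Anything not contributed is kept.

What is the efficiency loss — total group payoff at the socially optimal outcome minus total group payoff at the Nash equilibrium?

175.20 tokens

The private return per contributed unit is 2.2/4 = 0.5500 < 1 for every player regardless of endowment, so the Nash equilibrium is zero contribution and the group total is Σ E_j = 53 + 24 + 21 + 48 = 146.
Each contributed unit returns 2.200 to the group, so the social optimum is full contribution by everyone: group total = 2.200 × 146 = 321.20.
Efficiency loss = (2.200 − 1) × 146 = 175.20.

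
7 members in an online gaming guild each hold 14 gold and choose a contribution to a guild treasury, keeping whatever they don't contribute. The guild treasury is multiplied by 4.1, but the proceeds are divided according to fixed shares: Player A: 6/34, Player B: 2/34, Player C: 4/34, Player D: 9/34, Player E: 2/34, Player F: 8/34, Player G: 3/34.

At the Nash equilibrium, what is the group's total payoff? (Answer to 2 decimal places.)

For player j, contributing a unit is worthwhile iff 4.1 × (j's share) ≥ 1, i.e. iff j's share is at least 0.2439.
Only Player D (9/34) clears that bar, contributing 14; the remaining 6 contribute 0. Total contributed: 14.
The guild treasury pays out 4.1 × 14 = 57.40 in total (split across the unequal shares, but the aggregate is all that matters for the group sum).
The 6 free-riders keep 14 each, adding 84. Group total = 84 + 57.40 = 141.40.

141.40 gold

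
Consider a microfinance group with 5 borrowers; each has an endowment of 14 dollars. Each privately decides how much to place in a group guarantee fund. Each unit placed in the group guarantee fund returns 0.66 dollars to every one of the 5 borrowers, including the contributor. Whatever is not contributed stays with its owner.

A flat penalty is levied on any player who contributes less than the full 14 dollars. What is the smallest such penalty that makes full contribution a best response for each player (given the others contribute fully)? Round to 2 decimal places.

4.76 dollars

Given the others contribute fully, the best deviation is to contribute 0 (any partial contribution still incurs the fine and gives up units whose private return 0.66 is below 1).
Deviating from 14 to 0 saves 14 dollars but forfeits the deviator's share of the drop in the group guarantee fund: 0.66 × 14 = 9.24.
So the deviation gain is 14 − 9.24 = 4.76, and the fine must be at least 4.76 dollars to wipe it out.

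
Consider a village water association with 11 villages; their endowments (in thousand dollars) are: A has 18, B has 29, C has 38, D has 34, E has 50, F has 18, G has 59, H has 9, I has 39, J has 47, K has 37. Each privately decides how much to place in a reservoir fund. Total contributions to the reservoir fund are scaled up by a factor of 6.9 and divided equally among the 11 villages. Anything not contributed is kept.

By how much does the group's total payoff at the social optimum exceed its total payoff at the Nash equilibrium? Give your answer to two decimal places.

The private return per contributed unit is 6.9/11 = 0.6273 < 1 for every player regardless of endowment, so the Nash equilibrium is zero contribution and the group total is Σ E_j = 18 + 29 + 38 + 34 + 50 + 18 + 59 + 9 + 39 + 47 + 37 = 378.
Each contributed unit returns 6.900 to the group, so the social optimum is full contribution by everyone: group total = 6.900 × 378 = 2608.20.
Efficiency loss = (6.900 − 1) × 378 = 2230.20.

2230.20 thousand dollars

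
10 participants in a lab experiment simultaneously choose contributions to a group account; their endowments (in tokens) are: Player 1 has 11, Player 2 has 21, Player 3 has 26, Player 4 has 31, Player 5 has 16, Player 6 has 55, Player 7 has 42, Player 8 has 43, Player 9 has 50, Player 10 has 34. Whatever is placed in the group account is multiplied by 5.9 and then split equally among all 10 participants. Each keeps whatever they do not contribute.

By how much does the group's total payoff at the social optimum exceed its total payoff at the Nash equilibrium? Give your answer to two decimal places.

1612.10 tokens

The private return per contributed unit is 5.9/10 = 0.5900 < 1 for every player regardless of endowment, so the Nash equilibrium is zero contribution and the group total is Σ E_j = 11 + 21 + 26 + 31 + 16 + 55 + 42 + 43 + 50 + 34 = 329.
Each contributed unit returns 5.900 to the group, so the social optimum is full contribution by everyone: group total = 5.900 × 329 = 1941.10.
Efficiency loss = (5.900 − 1) × 329 = 1612.10.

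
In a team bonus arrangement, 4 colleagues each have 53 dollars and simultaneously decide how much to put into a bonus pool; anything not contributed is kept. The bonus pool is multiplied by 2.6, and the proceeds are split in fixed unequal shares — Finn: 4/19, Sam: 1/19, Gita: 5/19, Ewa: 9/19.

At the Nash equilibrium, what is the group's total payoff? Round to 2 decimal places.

296.80 dollars

A player with share s gets back 2.6·s per unit contributed, so full contribution is dominant for anyone with s > 1/2.6 = 0.3846 and zero contribution is dominant for anyone below.
Ewa alone (share 9/19) is above the threshold, contributing 53; the remaining 3 contribute 0. Total contributed: 53.
The bonus pool pays out 2.6 × 53 = 137.80 in total (split across the unequal shares, but the aggregate is all that matters for the group sum).
The 3 free-riders keep 53 each, adding 159. Group total = 159 + 137.80 = 296.80.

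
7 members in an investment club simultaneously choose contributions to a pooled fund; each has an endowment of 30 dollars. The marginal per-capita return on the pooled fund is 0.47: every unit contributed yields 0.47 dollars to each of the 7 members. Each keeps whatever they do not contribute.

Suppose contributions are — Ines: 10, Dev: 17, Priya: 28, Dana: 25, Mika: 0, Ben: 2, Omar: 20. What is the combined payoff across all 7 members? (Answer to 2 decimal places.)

443.58 dollars

Total contributed: 10 + 17 + 28 + 25 + 0 + 2 + 20 = 102; total kept: 7 × 30 − 102 = 108.
The pooled fund pays out 0.47 × 7 × 102 = 335.58 in aggregate.
Group total = 108 + 335.58 = 443.58.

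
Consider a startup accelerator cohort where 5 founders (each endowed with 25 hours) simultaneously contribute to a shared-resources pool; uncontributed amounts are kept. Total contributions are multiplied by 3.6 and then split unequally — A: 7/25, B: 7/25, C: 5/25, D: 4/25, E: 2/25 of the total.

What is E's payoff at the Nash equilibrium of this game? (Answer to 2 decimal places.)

Player j's private return per contributed unit is 3.6 × (j's share). Contributing is weakly dominant for j when that share is at least 1/3.6 = 0.2778, and contributing 0 is dominant otherwise.
A and B are above the threshold, contributing 25 each; the remaining 3 contribute 0. Total contributed: 50.
E keeps 25 and receives 3.6 × 50 × 2/25 = 14.40 from the shared-resources pool, for a payoff of 39.40.

39.40 hours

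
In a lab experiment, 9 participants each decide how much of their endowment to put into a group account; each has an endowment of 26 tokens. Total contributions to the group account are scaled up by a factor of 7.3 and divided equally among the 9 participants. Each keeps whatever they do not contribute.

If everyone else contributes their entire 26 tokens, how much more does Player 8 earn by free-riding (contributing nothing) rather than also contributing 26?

Switching from a contribution of 26 to 0 lets Player 8 keep an extra 26 tokens, but lowers the group account by 26, which costs Player 8 their own share of that drop: 7.3/9 × 26 = 21.09.
Net gain = 26 − 21.09 = 4.91. The private return per contributed unit (0.8111) is below 1, so free-riding is indeed the best response regardless of what the others do.

4.91 tokens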